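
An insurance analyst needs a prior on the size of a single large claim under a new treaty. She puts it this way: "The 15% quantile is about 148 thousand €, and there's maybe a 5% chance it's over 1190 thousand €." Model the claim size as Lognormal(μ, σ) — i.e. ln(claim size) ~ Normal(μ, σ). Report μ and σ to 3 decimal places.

If T ~ Lognormal(μ,σ) then ln T ~ Normal(μ,σ), so the p-quantile of ln T is μ + z_p·σ.
ln(148) = 4.997 and ln(1190) = 7.082; z_{0.15} = -1.036, z_{0.95} = 1.645.
σ = (7.082 − 4.997)/(1.645 − (-1.036)) = 0.777.
μ = 4.997 − (-1.036)·0.777 = 5.803.

μ ≈ 5.803, σ ≈ 0.777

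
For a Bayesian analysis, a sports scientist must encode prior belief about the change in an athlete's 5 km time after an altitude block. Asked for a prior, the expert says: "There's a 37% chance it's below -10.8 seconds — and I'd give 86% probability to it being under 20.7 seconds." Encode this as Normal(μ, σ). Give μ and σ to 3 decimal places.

μ = -3.398, σ = 22.306

The p-quantile of Normal(μ,σ) is μ + z_p·σ, with z_{0.37} = -0.3319 and z_{0.86} = 1.08.
Eliminate σ: μ = (z₂·x₁ − z₁·x₂)/(z₂ − z₁) = (1.08·-10.8 − (-0.3319)·20.7)/1.412 = -3.398.
Then σ = (x₂ − x₁)/(z₂ − z₁) = (20.7 − -10.8)/1.412 = 22.306.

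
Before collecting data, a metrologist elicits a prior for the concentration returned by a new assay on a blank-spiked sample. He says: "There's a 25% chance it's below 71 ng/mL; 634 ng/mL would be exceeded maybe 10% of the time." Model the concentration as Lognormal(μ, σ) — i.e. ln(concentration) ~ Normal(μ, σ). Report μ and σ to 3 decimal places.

If T ~ Lognormal(μ,σ) then ln T ~ Normal(μ,σ), so the p-quantile of ln T is μ + z_p·σ.
ln(71) = 4.263 and ln(634) = 6.452; z_{0.25} = -0.6745, z_{0.9} = 1.282.
σ = (6.452 − 4.263)/(1.282 − (-0.6745)) = 1.119.
μ = 4.263 − (-0.6745)·1.119 = 5.018.

μ ≈ 5.018, σ ≈ 1.119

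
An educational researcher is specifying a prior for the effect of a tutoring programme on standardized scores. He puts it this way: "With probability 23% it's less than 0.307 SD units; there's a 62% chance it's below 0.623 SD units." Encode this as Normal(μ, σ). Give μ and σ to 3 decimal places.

For Normal(μ,σ), the p-quantile is μ + z_p·σ. Here z_{0.23} = -0.7388, z_{0.62} = 0.3055.
So 0.307 = μ − 0.7388σ and 0.623 = μ + 0.3055σ.
Subtracting: σ = (0.623 − 0.307)/(0.3055 − (-0.7388)) = 0.303.
Then μ = 0.307 − (-0.7388)·0.303 = 0.531.

μ = 0.531, σ = 0.303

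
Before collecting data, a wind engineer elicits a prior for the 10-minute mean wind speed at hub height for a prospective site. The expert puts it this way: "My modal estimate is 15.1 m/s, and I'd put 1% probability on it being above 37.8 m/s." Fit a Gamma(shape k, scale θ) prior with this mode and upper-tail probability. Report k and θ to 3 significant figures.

k ≈ 6.57, θ ≈ 2.71

Gamma(k,θ) with k>1 has mode (k−1)θ, so θ = 15.1/(k−1).
Need P(X < 37.8) = 0.99 with θ tied to k this way. Start at k = 2, θ = 15.1: P(X<37.8) ≈ 0.713.
Too low — raise k to concentrate. Iterating converges to k ≈ 6.57.
Then θ = 15.1/(6.57−1) ≈ 2.71.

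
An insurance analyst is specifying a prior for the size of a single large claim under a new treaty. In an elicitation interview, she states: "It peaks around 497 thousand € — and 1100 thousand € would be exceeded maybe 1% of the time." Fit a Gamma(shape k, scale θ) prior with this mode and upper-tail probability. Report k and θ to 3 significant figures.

Gamma(k,θ) with k>1 has mode (k−1)θ, so θ = 497/(k−1).
Need P(X < 1100) = 0.99 with θ tied to k this way. Start at k = 2, θ = 497: P(X<1100) ≈ 0.649.
Too low — raise k to concentrate. Iterating converges to k ≈ 8.63.
Then θ = 497/(8.63−1) ≈ 65.1.

k ≈ 8.63, θ ≈ 65.1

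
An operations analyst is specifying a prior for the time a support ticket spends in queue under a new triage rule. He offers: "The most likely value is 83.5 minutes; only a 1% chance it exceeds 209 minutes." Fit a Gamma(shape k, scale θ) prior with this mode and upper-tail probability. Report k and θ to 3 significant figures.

k ≈ 6.57, θ ≈ 15

Gamma(k,θ) with k>1 has mode (k−1)θ, so θ = 83.5/(k−1).
Need P(X < 209) = 0.99 with θ tied to k this way. Start at k = 2, θ = 83.5: P(X<209) ≈ 0.713.
Too low — raise k to concentrate. Iterating converges to k ≈ 6.57.
Then θ = 83.5/(6.57−1) ≈ 15.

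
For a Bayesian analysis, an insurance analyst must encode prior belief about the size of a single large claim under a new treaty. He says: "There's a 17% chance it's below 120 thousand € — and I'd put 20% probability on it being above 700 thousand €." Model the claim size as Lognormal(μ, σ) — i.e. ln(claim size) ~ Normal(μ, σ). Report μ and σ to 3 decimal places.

If T ~ Lognormal(μ,σ) then ln T ~ Normal(μ,σ), so the p-quantile of ln T is μ + z_p·σ.
ln(120) = 4.787 and ln(700) = 6.551; z_{0.17} = -0.9542, z_{0.8} = 0.8416.
σ = (6.551 − 4.787)/(0.8416 − (-0.9542)) = 0.982.
μ = 4.787 − (-0.9542)·0.982 = 5.725.

μ ≈ 5.725, σ ≈ 0.982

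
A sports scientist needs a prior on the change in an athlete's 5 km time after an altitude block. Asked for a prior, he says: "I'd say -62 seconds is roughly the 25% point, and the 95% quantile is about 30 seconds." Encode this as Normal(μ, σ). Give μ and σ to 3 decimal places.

The p-quantile of Normal(μ,σ) is μ + z_p·σ, with z_{0.25} = -0.6745 and z_{0.95} = 1.645.
Eliminate σ: μ = (z₂·x₁ − z₁·x₂)/(z₂ − z₁) = (1.645·-62 − (-0.6745)·30)/2.319 = -35.245.
Then σ = (x₂ − x₁)/(z₂ − z₁) = (30 − -62)/2.319 = 39.666.

μ = -35.245, σ = 39.666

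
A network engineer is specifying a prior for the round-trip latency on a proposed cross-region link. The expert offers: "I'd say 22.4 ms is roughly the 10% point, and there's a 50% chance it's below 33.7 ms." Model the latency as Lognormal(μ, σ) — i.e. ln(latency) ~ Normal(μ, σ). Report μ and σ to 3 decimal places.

μ ≈ 3.517, σ ≈ 0.319

If T ~ Lognormal(μ,σ) then ln T ~ Normal(μ,σ), so the p-quantile of ln T is μ + z_p·σ.
ln(22.4) = 3.109 and ln(33.7) = 3.517; z_{0.1} = -1.282, z_{0.5} = 0.
σ = (3.517 − 3.109)/(0 − (-1.282)) = 0.319.
μ = 3.109 − (-1.282)·0.319 = 3.517.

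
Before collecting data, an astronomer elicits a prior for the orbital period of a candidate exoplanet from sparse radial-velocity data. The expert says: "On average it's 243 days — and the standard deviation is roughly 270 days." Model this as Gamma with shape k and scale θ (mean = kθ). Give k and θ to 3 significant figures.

For Gamma(k, scale θ): mean = kθ, variance = kθ², so CV = 1/√k.
CV = SD/mean = 270/243 = 1.111, hence k = 1/CV² = 0.81.
Then θ = mean/k = 243/0.81 = 300.

k ≈ 0.81, θ ≈ 300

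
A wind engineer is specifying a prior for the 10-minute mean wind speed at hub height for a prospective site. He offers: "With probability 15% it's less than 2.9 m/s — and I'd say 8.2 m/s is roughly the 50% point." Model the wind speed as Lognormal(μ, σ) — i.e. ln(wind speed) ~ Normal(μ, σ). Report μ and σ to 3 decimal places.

μ ≈ 2.104, σ ≈ 1.003

If T ~ Lognormal(μ,σ) then ln T ~ Normal(μ,σ), so the p-quantile of ln T is μ + z_p·σ.
ln(2.9) = 1.065 and ln(8.2) = 2.104; z_{0.15} = -1.036, z_{0.5} = 0.
σ = (2.104 − 1.065)/(0 − (-1.036)) = 1.003.
μ = 1.065 − (-1.036)·1.003 = 2.104.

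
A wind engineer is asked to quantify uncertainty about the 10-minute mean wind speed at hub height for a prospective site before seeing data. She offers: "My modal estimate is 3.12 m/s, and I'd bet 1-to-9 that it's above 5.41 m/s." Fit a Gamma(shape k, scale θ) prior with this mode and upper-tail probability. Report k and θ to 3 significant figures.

k ≈ 7.26, θ ≈ 0.498

Gamma(k,θ) with k>1 has mode (k−1)θ, so θ = 3.12/(k−1).
Need P(X < 5.41) = 0.9 with θ tied to k this way. Start at k = 2, θ = 3.12: P(X<5.41) ≈ 0.517.
Too low — raise k to concentrate. Iterating converges to k ≈ 7.26.
Then θ = 3.12/(7.26−1) ≈ 0.498.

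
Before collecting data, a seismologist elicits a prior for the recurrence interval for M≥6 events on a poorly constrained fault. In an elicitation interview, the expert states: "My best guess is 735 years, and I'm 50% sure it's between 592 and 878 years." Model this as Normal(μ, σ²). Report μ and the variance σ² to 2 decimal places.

A symmetric 50% interval runs μ ± z·σ with z = 0.6745.
Half-width = 143, so σ = 143/0.6745 = 212.012 and σ² = 44949.14.
μ is the stated best guess, 735.00.

μ = 735.00, σ² = 44949.14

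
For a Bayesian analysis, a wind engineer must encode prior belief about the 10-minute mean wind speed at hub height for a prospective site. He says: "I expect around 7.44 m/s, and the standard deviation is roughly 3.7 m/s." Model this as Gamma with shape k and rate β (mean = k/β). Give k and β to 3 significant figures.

k ≈ 4.04, β ≈ 0.543

For Gamma(k, rate β): mean = k/β, variance = k/β², so CV = 1/√k.
CV = SD/mean = 3.7/7.44 = 0.4973, hence k = 1/CV² = 4.04.
Then β = k/mean = 4.04/7.44 = 0.543.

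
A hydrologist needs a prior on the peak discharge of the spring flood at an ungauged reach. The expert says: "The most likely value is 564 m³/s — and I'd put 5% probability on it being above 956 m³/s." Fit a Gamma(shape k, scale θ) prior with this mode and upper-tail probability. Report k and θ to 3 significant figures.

k ≈ 11, θ ≈ 56.2

Gamma(k,θ) with k>1 has mode (k−1)θ, so θ = 564/(k−1).
Need P(X < 956) = 0.95 with θ tied to k this way. Start at k = 2, θ = 564: P(X<956) ≈ 0.505.
Too low — raise k to concentrate. Iterating converges to k ≈ 11.
Then θ = 564/(11−1) ≈ 56.2.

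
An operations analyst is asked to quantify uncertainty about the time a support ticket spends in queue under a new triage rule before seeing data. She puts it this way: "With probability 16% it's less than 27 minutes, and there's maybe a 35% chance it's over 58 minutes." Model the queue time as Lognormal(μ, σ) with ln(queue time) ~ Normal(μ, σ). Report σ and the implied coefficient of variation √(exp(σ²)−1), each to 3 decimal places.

σ ≈ 0.554, CV ≈ 0.600

If T ~ Lognormal(μ,σ) then ln T ~ Normal(μ,σ), so the p-quantile of ln T is μ + z_p·σ.
ln(27) = 3.296 and ln(58) = 4.06; z_{0.16} = -0.9945, z_{0.65} = 0.3853.
σ = (4.06 − 3.296)/(0.3853 − (-0.9945)) = 0.554.
μ = 3.296 − (-0.9945)·0.554 = 3.847.
CV = √(exp(σ²)−1) = √(exp(0.3071)−1) = 0.600.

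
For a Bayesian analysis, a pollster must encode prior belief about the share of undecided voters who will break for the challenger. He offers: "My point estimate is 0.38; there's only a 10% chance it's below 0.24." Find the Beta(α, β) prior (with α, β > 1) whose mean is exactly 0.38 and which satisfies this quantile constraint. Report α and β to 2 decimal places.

With mean 0.38 fixed, write α = 0.38s, β = 0.62s where s = α+β.
Need P(θ < 0.24) = 0.1 under Beta(0.38s, 0.62s). Normal approximation: (q−m)/√(m(1−m)/s) ≈ z_{0.1} = -1.28, so s ≈ 0.38·0.62·(-1.28)²/(0.24−0.38)² = 19.7.
At s = 19.7: P(θ<0.24) ≈ 0.092. Adjusting to match 0.1 gives s ≈ 18.50.
So α = 0.38·18.50 ≈ 7.03, β = 0.62·18.50 ≈ 11.47.

α ≈ 7.03, β ≈ 11.47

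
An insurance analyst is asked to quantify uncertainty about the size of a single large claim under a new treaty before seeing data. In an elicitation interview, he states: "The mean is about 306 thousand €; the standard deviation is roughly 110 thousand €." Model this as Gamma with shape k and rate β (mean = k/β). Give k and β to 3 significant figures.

For Gamma(k, rate β): mean = k/β, variance = k/β², so CV = 1/√k.
CV = SD/mean = 110/306 = 0.3595, hence k = 1/CV² = 7.74.
Then β = k/mean = 7.74/306 = 0.0253.

k ≈ 7.74, β ≈ 0.0253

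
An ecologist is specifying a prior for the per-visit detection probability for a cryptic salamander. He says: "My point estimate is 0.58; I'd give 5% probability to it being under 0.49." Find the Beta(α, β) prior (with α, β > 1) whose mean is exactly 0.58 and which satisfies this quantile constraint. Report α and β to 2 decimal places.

With mean 0.58 fixed, write α = 0.58s, β = 0.42s where s = α+β.
Need P(θ < 0.49) = 0.05 under Beta(0.58s, 0.42s). Normal approximation: (q−m)/√(m(1−m)/s) ≈ z_{0.05} = -1.64, so s ≈ 0.58·0.42·(-1.64)²/(0.49−0.58)² = 81.4.
At s = 81.4: P(θ<0.49) ≈ 0.051. Adjusting to match 0.05 gives s ≈ 82.52.
So α = 0.58·82.52 ≈ 47.86, β = 0.42·82.52 ≈ 34.66.

α ≈ 47.86, β ≈ 34.66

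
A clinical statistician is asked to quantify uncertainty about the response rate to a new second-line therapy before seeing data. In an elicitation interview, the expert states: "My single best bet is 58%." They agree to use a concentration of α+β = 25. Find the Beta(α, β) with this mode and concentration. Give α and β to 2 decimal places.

For α,β > 1 the Beta mode is (α−1)/(α+β−2). With α+β = 25, the mode is (α−1)/23.
Set (α−1)/23 = 0.58 → α = 1 + 0.58·23 = 14.34.
β = 25 − α = 10.66.

α = 14.34, β = 10.66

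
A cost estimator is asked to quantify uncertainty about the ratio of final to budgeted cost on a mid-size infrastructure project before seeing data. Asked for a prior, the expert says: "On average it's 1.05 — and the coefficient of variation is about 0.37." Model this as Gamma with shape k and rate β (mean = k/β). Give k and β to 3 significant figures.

k ≈ 7.3, β ≈ 6.96

For Gamma(k, rate β): mean = k/β, variance = k/β², so CV = 1/√k.
CV = 0.37, hence k = 1/CV² = 7.3.
Then β = k/mean = 7.3/1.05 = 6.96.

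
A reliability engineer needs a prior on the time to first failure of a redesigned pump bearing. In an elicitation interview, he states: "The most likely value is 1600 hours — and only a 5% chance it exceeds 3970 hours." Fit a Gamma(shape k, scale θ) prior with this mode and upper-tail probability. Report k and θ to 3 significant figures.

Gamma(k,θ) with k>1 has mode (k−1)θ, so θ = 1600/(k−1).
Need P(X < 3970) = 0.95 with θ tied to k this way. Start at k = 2, θ = 1600: P(X<3970) ≈ 0.709.
Too low — raise k to concentrate. Iterating converges to k ≈ 4.29.
Then θ = 1600/(4.29−1) ≈ 486.

k ≈ 4.29, θ ≈ 486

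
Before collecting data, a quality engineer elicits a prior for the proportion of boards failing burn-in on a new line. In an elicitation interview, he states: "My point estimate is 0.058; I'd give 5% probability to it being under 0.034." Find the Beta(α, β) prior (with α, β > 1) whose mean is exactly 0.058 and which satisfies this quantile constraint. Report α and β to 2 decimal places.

α ≈ 12.03, β ≈ 195.45

With mean 0.058 fixed, write α = 0.058s, β = 0.942s where s = α+β.
Need P(θ < 0.034) = 0.05 under Beta(0.058s, 0.942s). Normal approximation: (q−m)/√(m(1−m)/s) ≈ z_{0.05} = -1.64, so s ≈ 0.058·0.942·(-1.64)²/(0.034−0.058)² = 256.6.
At s = 256.6: P(θ<0.034) ≈ 0.032. Adjusting to match 0.05 gives s ≈ 207.49.
So α = 0.058·207.49 ≈ 12.03, β = 0.942·207.49 ≈ 195.45.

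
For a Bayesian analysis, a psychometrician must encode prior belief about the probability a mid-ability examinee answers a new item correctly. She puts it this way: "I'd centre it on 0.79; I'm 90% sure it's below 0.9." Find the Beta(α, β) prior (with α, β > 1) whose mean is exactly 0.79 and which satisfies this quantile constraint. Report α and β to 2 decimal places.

α ≈ 14.93, β ≈ 3.97

With mean 0.79 fixed, write α = 0.79s, β = 0.21s where s = α+β.
Need P(θ < 0.9) = 0.9 under Beta(0.79s, 0.21s). Normal approximation: (q−m)/√(m(1−m)/s) ≈ z_{0.9} = 1.28, so s ≈ 0.79·0.21·(1.28)²/(0.9−0.79)² = 22.5.
At s = 22.5: P(θ<0.9) ≈ 0.922. Adjusting to match 0.9 gives s ≈ 18.90.
So α = 0.79·18.90 ≈ 14.93, β = 0.21·18.90 ≈ 3.97.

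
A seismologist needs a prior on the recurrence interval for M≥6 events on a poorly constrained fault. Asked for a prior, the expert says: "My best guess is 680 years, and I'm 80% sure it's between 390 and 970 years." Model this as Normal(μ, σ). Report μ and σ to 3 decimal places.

μ = 680.000, σ = 226.288

A symmetric 80% interval runs μ ± z·σ with z = 1.282.
Half-width = 290, so σ = 290/1.282 = 226.288.
μ is the stated best guess, 680.000.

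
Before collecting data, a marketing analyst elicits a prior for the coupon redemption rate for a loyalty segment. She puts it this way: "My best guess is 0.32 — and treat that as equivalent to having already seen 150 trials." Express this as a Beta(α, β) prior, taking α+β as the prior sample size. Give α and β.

α = 48, β = 102

Under the effective-sample-size interpretation, Beta(α, β) has prior mean α/(α+β) and prior sample size α+β.
So α+β = 150 and α/(α+β) = 0.32, giving α = 0.32·150 = 48 and β = 150 − 48 = 102.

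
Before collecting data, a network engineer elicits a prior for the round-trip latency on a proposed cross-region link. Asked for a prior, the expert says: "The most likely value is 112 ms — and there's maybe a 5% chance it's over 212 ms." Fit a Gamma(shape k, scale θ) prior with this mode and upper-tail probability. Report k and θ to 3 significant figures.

Gamma(k,θ) with k>1 has mode (k−1)θ, so θ = 112/(k−1).
Need P(X < 212) = 0.95 with θ tied to k this way. Start at k = 2, θ = 112: P(X<212) ≈ 0.564.
Too low — raise k to concentrate. Iterating converges to k ≈ 7.83.
Then θ = 112/(7.83−1) ≈ 16.4.

k ≈ 7.83, θ ≈ 16.4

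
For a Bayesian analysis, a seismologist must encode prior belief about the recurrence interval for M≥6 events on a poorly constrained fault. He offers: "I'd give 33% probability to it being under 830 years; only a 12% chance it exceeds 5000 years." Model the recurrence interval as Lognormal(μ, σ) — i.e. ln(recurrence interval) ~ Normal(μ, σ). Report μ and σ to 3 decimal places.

If T ~ Lognormal(μ,σ) then ln T ~ Normal(μ,σ), so the p-quantile of ln T is μ + z_p·σ.
ln(830) = 6.721 and ln(5000) = 8.517; z_{0.33} = -0.4399, z_{0.88} = 1.175.
σ = (8.517 − 6.721)/(1.175 − (-0.4399)) = 1.112.
μ = 6.721 − (-0.4399)·1.112 = 7.211.

μ ≈ 7.211, σ ≈ 1.112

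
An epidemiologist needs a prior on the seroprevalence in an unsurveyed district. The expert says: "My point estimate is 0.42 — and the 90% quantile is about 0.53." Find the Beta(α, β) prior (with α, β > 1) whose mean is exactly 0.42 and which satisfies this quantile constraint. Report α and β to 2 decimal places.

With mean 0.42 fixed, write α = 0.42s, β = 0.58s where s = α+β.
Need P(θ < 0.53) = 0.9 under Beta(0.42s, 0.58s). Normal approximation: (q−m)/√(m(1−m)/s) ≈ z_{0.9} = 1.28, so s ≈ 0.42·0.58·(1.28)²/(0.53−0.42)² = 33.1.
At s = 33.1: P(θ<0.53) ≈ 0.899. Adjusting to match 0.9 gives s ≈ 33.35.
So α = 0.42·33.35 ≈ 14.01, β = 0.58·33.35 ≈ 19.34.

α ≈ 14.01, β ≈ 19.34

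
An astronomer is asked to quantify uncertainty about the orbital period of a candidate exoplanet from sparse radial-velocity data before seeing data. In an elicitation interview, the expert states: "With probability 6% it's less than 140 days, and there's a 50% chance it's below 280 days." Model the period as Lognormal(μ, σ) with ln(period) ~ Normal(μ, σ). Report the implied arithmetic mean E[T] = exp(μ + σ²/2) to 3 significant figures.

If T ~ Lognormal(μ,σ) then ln T ~ Normal(μ,σ), so the p-quantile of ln T is μ + z_p·σ.
ln(140) = 4.942 and ln(280) = 5.635; z_{0.06} = -1.555, z_{0.5} = 0.
σ = (5.635 − 4.942)/(0 − (-1.555)) = 0.446.
μ = 4.942 − (-1.555)·0.446 = 5.635.
E[T] = exp(μ + σ²/2) = exp(5.635 + 0.0994) = 309 days.

E[T] ≈ 309 days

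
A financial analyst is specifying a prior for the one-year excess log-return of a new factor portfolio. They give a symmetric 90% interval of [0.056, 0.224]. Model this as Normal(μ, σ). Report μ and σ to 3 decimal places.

A symmetric 90% interval runs μ ± z·σ with z = 1.645.
Half-width = 0.084, so σ = 0.084/1.645 = 0.051.
μ is the interval midpoint, 0.140.

μ = 0.140, σ = 0.051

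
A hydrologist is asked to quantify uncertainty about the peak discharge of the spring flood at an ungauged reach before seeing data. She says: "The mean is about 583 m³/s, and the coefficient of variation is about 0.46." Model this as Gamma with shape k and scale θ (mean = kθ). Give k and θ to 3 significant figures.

For Gamma(k, scale θ): mean = kθ, variance = kθ², so CV = 1/√k.
CV = 0.46, hence k = 1/CV² = 4.73.
Then θ = mean/k = 583/4.73 = 123.

k ≈ 4.73, θ ≈ 123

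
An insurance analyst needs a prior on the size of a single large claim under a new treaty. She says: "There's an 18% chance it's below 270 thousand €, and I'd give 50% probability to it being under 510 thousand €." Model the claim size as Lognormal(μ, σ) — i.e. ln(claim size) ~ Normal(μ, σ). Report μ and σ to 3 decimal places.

If T ~ Lognormal(μ,σ) then ln T ~ Normal(μ,σ), so the p-quantile of ln T is μ + z_p·σ.
ln(270) = 5.598 and ln(510) = 6.234; z_{0.18} = -0.9154, z_{0.5} = 0.
σ = (6.234 − 5.598)/(0 − (-0.9154)) = 0.695.
μ = 5.598 − (-0.9154)·0.695 = 6.234.

μ ≈ 6.234, σ ≈ 0.695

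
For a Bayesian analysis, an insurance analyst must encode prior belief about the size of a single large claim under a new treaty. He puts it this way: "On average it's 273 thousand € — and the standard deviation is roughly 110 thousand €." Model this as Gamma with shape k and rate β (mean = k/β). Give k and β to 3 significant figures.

For Gamma(k, rate β): mean = k/β, variance = k/β², so CV = 1/√k.
CV = SD/mean = 110/273 = 0.4029, hence k = 1/CV² = 6.16.
Then β = k/mean = 6.16/273 = 0.0226.

k ≈ 6.16, β ≈ 0.0226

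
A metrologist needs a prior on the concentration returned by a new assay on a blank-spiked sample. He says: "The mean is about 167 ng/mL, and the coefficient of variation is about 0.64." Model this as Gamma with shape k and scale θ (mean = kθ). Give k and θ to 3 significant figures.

For Gamma(k, scale θ): mean = kθ, variance = kθ², so CV = 1/√k.
CV = 0.64, hence k = 1/CV² = 2.44.
Then θ = mean/k = 167/2.44 = 68.4.

k ≈ 2.44, θ ≈ 68.4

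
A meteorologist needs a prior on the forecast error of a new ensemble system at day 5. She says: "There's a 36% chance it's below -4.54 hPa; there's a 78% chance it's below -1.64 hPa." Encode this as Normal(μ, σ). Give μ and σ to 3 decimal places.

μ = -3.621, σ = 2.565

The p-quantile of Normal(μ,σ) is μ + z_p·σ, with z_{0.36} = -0.3585 and z_{0.78} = 0.7722.
Eliminate σ: μ = (z₂·x₁ − z₁·x₂)/(z₂ − z₁) = (0.7722·-4.54 − (-0.3585)·-1.64)/1.131 = -3.621.
Then σ = (x₂ − x₁)/(z₂ − z₁) = (-1.64 − -4.54)/1.131 = 2.565.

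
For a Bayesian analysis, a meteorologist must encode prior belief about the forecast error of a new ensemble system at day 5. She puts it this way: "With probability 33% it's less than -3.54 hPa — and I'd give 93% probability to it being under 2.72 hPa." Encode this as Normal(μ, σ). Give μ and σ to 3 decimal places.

For Normal(μ,σ), the p-quantile is μ + z_p·σ. Here z_{0.33} = -0.4399, z_{0.93} = 1.476.
So -3.54 = μ − 0.4399σ and 2.72 = μ + 1.476σ.
Subtracting: σ = (2.72 − -3.54)/(1.476 − (-0.4399)) = 3.268.
Then μ = -3.54 − (-0.4399)·3.268 = -2.102.

μ = -2.102, σ = 3.268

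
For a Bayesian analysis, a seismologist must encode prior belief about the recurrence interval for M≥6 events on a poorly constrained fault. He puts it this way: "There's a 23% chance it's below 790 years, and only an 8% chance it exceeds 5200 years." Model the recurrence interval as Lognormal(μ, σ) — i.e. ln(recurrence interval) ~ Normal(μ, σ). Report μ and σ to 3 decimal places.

μ ≈ 7.321, σ ≈ 0.879

If T ~ Lognormal(μ,σ) then ln T ~ Normal(μ,σ), so the p-quantile of ln T is μ + z_p·σ.
ln(790) = 6.672 and ln(5200) = 8.556; z_{0.23} = -0.7388, z_{0.92} = 1.405.
σ = (8.556 − 6.672)/(1.405 − (-0.7388)) = 0.879.
μ = 6.672 − (-0.7388)·0.879 = 7.321.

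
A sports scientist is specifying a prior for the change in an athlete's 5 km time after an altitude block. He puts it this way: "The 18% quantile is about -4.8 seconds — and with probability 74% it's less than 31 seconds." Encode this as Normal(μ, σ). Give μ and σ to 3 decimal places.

For Normal(μ,σ), the p-quantile is μ + z_p·σ. Here z_{0.18} = -0.9154, z_{0.74} = 0.6433.
So -4.8 = μ − 0.9154σ and 31 = μ + 0.6433σ.
Subtracting: σ = (31 − -4.8)/(0.6433 − (-0.9154)) = 22.968.
Then μ = -4.8 − (-0.9154)·22.968 = 16.224.

μ = 16.224, σ = 22.968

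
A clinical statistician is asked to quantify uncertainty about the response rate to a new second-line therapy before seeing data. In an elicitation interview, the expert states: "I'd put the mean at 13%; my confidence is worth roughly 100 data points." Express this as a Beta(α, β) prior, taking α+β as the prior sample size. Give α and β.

Under the effective-sample-size interpretation, Beta(α, β) has prior mean α/(α+β) and prior sample size α+β.
So α+β = 100 and α/(α+β) = 0.13, giving α = 0.13·100 = 13 and β = 100 − 13 = 87.

α = 13, β = 87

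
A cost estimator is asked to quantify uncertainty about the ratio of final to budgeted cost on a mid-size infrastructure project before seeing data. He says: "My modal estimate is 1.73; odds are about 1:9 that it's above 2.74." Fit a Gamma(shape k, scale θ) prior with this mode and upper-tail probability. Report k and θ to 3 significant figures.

Gamma(k,θ) with k>1 has mode (k−1)θ, so θ = 1.73/(k−1).
Need P(X < 2.74) = 0.9 with θ tied to k this way. Start at k = 2, θ = 1.73: P(X<2.74) ≈ 0.470.
Too low — raise k to concentrate. Iterating converges to k ≈ 9.87.
Then θ = 1.73/(9.87−1) ≈ 0.195.

k ≈ 9.87, θ ≈ 0.195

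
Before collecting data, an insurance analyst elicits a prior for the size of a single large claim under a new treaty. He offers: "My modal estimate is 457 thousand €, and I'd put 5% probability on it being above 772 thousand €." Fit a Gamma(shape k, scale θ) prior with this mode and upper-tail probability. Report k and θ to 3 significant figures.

k ≈ 11.2, θ ≈ 45

Gamma(k,θ) with k>1 has mode (k−1)θ, so θ = 457/(k−1).
Need P(X < 772) = 0.95 with θ tied to k this way. Start at k = 2, θ = 457: P(X<772) ≈ 0.503.
Too low — raise k to concentrate. Iterating converges to k ≈ 11.2.
Then θ = 457/(11.2−1) ≈ 45.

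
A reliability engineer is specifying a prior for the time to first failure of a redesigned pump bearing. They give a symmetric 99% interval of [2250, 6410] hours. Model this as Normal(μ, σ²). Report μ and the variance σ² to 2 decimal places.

μ = 4330.00, σ² = 652067.43

A symmetric 99% interval runs μ ± z·σ with z = 2.576.
Half-width = 2080, so σ = 2080/2.576 = 807.507 and σ² = 652067.43.
μ is the interval midpoint, 4330.00.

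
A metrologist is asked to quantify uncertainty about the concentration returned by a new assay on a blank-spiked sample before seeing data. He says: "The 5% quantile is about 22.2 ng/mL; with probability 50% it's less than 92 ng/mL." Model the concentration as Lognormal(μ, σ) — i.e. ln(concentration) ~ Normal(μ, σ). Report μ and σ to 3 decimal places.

If T ~ Lognormal(μ,σ) then ln T ~ Normal(μ,σ), so the p-quantile of ln T is μ + z_p·σ.
ln(22.2) = 3.1 and ln(92) = 4.522; z_{0.05} = -1.645, z_{0.5} = 0.
σ = (4.522 − 3.1)/(0 − (-1.645)) = 0.864.
μ = 3.1 − (-1.645)·0.864 = 4.522.

μ ≈ 4.522, σ ≈ 0.864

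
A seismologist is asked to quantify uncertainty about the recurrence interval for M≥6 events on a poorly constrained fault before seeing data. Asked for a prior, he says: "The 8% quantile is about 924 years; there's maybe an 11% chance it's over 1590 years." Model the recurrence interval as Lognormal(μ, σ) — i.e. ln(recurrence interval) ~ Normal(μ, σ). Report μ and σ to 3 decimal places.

μ ≈ 7.119, σ ≈ 0.206

If T ~ Lognormal(μ,σ) then ln T ~ Normal(μ,σ), so the p-quantile of ln T is μ + z_p·σ.
ln(924) = 6.829 and ln(1590) = 7.371; z_{0.08} = -1.405, z_{0.89} = 1.227.
σ = (7.371 − 6.829)/(1.227 − (-1.405)) = 0.206.
μ = 6.829 − (-1.405)·0.206 = 7.119.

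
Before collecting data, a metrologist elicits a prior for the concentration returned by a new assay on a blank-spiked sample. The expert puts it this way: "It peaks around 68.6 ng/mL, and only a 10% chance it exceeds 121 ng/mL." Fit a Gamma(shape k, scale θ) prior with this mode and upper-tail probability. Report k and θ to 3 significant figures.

k ≈ 6.9, θ ≈ 11.6

Gamma(k,θ) with k>1 has mode (k−1)θ, so θ = 68.6/(k−1).
Need P(X < 121) = 0.9 with θ tied to k this way. Start at k = 2, θ = 68.6: P(X<121) ≈ 0.526.
Too low — raise k to concentrate. Iterating converges to k ≈ 6.9.
Then θ = 68.6/(6.9−1) ≈ 11.6.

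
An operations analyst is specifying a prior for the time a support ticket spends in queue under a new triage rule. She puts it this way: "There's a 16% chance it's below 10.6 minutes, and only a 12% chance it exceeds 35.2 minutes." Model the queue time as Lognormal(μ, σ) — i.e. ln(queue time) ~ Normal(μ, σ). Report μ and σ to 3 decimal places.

μ ≈ 2.911, σ ≈ 0.553

If T ~ Lognormal(μ,σ) then ln T ~ Normal(μ,σ), so the p-quantile of ln T is μ + z_p·σ.
ln(10.6) = 2.361 and ln(35.2) = 3.561; z_{0.16} = -0.9945, z_{0.88} = 1.175.
σ = (3.561 − 2.361)/(1.175 − (-0.9945)) = 0.553.
μ = 2.361 − (-0.9945)·0.553 = 2.911.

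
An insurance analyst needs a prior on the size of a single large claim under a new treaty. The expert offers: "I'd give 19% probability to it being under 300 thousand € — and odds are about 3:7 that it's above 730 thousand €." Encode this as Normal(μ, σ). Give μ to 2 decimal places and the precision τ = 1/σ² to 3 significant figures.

For Normal(μ,σ), the p-quantile is μ + z_p·σ. Here z_{0.19} = -0.8779, z_{0.7} = 0.5244.
So 300 = μ − 0.8779σ and 730 = μ + 0.5244σ.
Subtracting: σ = (730 − 300)/(0.5244 − (-0.8779)) = 306.64.
Then μ = 300 − (-0.8779)·306.64 = 569.20.
Precision τ = 1/σ² = 1/306.6² = 1.06e-05.

μ = 569.20, τ = 1.06e-05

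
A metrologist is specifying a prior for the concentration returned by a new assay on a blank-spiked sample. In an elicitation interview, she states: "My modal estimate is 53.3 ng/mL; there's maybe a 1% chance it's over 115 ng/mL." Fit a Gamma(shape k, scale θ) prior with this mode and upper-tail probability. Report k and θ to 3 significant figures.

Gamma(k,θ) with k>1 has mode (k−1)θ, so θ = 53.3/(k−1).
Need P(X < 115) = 0.99 with θ tied to k this way. Start at k = 2, θ = 53.3: P(X<115) ≈ 0.635.
Too low — raise k to concentrate. Iterating converges to k ≈ 9.18.
Then θ = 53.3/(9.18−1) ≈ 6.51.

k ≈ 9.18, θ ≈ 6.51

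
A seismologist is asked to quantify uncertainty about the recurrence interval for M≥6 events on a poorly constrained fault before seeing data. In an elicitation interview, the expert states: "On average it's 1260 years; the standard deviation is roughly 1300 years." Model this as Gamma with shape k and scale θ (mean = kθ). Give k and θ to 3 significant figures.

k ≈ 0.939, θ ≈ 1340

For Gamma(k, scale θ): mean = kθ, variance = kθ², so CV = 1/√k.
CV = SD/mean = 1300/1260 = 1.032, hence k = 1/CV² = 0.939.
Then θ = mean/k = 1260/0.939 = 1340.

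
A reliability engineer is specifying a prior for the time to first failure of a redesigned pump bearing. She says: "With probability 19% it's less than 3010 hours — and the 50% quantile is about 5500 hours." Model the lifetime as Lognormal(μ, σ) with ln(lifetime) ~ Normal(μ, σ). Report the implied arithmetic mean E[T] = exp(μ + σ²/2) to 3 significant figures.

If T ~ Lognormal(μ,σ) then ln T ~ Normal(μ,σ), so the p-quantile of ln T is μ + z_p·σ.
ln(3010) = 8.01 and ln(5500) = 8.613; z_{0.19} = -0.8779, z_{0.5} = 0.
σ = (8.613 − 8.01)/(0 − (-0.8779)) = 0.687.
μ = 8.01 − (-0.8779)·0.687 = 8.613.
E[T] = exp(μ + σ²/2) = exp(8.613 + 0.2357) = 6960 hours.

E[T] ≈ 6960 hours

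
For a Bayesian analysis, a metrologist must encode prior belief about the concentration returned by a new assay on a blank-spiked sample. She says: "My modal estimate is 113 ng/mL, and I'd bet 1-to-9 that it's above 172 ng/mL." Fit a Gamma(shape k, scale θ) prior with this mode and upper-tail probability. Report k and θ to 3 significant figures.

Gamma(k,θ) with k>1 has mode (k−1)θ, so θ = 113/(k−1).
Need P(X < 172) = 0.9 with θ tied to k this way. Start at k = 2, θ = 113: P(X<172) ≈ 0.450.
Too low — raise k to concentrate. Iterating converges to k ≈ 11.6.
Then θ = 113/(11.6−1) ≈ 10.7.

k ≈ 11.6, θ ≈ 10.7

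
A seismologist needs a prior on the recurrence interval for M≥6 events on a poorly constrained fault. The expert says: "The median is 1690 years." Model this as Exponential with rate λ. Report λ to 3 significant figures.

λ ≈ 0.00041

Exponential median = ln 2 / λ, so λ = ln 2 / 1690.0 = 0.00041.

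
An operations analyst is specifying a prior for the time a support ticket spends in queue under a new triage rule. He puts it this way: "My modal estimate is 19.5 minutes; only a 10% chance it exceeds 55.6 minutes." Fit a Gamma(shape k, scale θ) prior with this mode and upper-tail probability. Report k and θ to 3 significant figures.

Gamma(k,θ) with k>1 has mode (k−1)θ, so θ = 19.5/(k−1).
Need P(X < 55.6) = 0.9 with θ tied to k this way. Start at k = 2, θ = 19.5: P(X<55.6) ≈ 0.778.
Too low — raise k to concentrate. Iterating converges to k ≈ 2.74.
Then θ = 19.5/(2.74−1) ≈ 11.2.

k ≈ 2.74, θ ≈ 11.2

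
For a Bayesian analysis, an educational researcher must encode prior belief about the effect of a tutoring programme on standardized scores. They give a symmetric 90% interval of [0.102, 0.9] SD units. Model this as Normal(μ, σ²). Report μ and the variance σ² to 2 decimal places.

A symmetric 90% interval runs μ ± z·σ with z = 1.645.
Half-width = 0.399, so σ = 0.399/1.645 = 0.243 and σ² = 0.06.
μ is the interval midpoint, 0.50.

μ = 0.50, σ² = 0.06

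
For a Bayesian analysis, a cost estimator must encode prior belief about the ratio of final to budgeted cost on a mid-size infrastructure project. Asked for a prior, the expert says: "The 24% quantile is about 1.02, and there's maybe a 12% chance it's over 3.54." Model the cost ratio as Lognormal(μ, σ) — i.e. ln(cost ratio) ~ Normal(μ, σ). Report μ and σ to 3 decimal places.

μ ≈ 0.487, σ ≈ 0.661

If T ~ Lognormal(μ,σ) then ln T ~ Normal(μ,σ), so the p-quantile of ln T is μ + z_p·σ.
ln(1.02) = 0.0198 and ln(3.54) = 1.264; z_{0.24} = -0.7063, z_{0.88} = 1.175.
σ = (1.264 − 0.0198)/(1.175 − (-0.7063)) = 0.661.
μ = 0.0198 − (-0.7063)·0.661 = 0.487.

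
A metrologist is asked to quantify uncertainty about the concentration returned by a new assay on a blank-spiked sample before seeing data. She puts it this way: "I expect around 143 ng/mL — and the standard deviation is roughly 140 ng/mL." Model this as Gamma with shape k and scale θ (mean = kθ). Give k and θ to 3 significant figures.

k ≈ 1.04, θ ≈ 137

For Gamma(k, scale θ): mean = kθ, variance = kθ², so CV = 1/√k.
CV = SD/mean = 140/143 = 0.979, hence k = 1/CV² = 1.04.
Then θ = mean/k = 143/1.04 = 137.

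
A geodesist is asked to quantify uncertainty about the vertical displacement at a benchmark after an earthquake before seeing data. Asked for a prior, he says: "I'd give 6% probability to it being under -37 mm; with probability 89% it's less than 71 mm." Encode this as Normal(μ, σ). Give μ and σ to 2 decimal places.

μ = 23.37, σ = 38.83

For Normal(μ,σ), the p-quantile is μ + z_p·σ. Here z_{0.06} = -1.555, z_{0.89} = 1.227.
So -37 = μ − 1.555σ and 71 = μ + 1.227σ.
Subtracting: σ = (71 − -37)/(1.227 − (-1.555)) = 38.83.
Then μ = -37 − (-1.555)·38.83 = 23.37.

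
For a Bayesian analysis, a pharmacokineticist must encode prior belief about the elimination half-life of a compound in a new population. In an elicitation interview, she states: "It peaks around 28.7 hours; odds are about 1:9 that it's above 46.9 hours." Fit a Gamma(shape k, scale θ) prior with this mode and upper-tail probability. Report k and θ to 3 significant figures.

k ≈ 8.81, θ ≈ 3.67

Gamma(k,θ) with k>1 has mode (k−1)θ, so θ = 28.7/(k−1).
Need P(X < 46.9) = 0.9 with θ tied to k this way. Start at k = 2, θ = 28.7: P(X<46.9) ≈ 0.486.
Too low — raise k to concentrate. Iterating converges to k ≈ 8.81.
Then θ = 28.7/(8.81−1) ≈ 3.67.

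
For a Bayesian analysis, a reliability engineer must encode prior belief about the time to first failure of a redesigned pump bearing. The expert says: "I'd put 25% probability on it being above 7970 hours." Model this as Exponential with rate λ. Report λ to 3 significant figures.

λ ≈ 0.000174

P(T > 7970.0) = e^(−λ·7970.0) = 0.25, so λ = −ln(0.25)/7970.0 = 0.000174.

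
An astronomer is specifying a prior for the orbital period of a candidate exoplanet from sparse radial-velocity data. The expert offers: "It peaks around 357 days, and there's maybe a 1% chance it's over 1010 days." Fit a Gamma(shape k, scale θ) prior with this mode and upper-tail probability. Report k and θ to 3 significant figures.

k ≈ 5.22, θ ≈ 84.6

Gamma(k,θ) with k>1 has mode (k−1)θ, so θ = 357/(k−1).
Need P(X < 1010) = 0.99 with θ tied to k this way. Start at k = 2, θ = 357: P(X<1010) ≈ 0.774.
Too low — raise k to concentrate. Iterating converges to k ≈ 5.22.
Then θ = 357/(5.22−1) ≈ 84.6.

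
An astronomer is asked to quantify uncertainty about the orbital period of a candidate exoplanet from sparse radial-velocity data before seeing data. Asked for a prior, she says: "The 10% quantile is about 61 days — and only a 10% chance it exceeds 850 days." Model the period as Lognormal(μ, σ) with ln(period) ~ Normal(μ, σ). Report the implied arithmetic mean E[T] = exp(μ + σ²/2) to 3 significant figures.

E[T] ≈ 386 days

If T ~ Lognormal(μ,σ) then ln T ~ Normal(μ,σ), so the p-quantile of ln T is μ + z_p·σ.
ln(61) = 4.111 and ln(850) = 6.745; z_{0.1} = -1.282, z_{0.9} = 1.282.
σ = (6.745 − 4.111)/(1.282 − (-1.282)) = 1.028.
μ = 4.111 − (-1.282)·1.028 = 5.428.
E[T] = exp(μ + σ²/2) = exp(5.428 + 0.5282) = 386 days.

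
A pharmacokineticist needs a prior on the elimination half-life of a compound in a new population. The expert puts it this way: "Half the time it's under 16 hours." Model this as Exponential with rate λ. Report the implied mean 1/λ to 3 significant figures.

mean ≈ 23.1 hours

Exponential median = ln 2 / λ, so λ = ln 2 / 16.0 = 0.0433.
Mean = 1/λ = 23.1 hours.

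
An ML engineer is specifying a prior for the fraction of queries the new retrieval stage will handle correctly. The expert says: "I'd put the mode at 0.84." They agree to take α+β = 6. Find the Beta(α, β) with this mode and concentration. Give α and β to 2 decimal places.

α = 4.36, β = 1.64

For α,β > 1 the Beta mode is (α−1)/(α+β−2). With α+β = 6, the mode is (α−1)/4.
Set (α−1)/4 = 0.84 → α = 1 + 0.84·4 = 4.36.
β = 6 − α = 1.64.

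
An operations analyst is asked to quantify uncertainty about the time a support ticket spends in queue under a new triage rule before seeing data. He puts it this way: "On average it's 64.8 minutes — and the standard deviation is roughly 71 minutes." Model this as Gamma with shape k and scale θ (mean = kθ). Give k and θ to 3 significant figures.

For Gamma(k, scale θ): mean = kθ, variance = kθ², so CV = 1/√k.
CV = SD/mean = 71/64.8 = 1.096, hence k = 1/CV² = 0.833.
Then θ = mean/k = 64.8/0.833 = 77.8.

k ≈ 0.833, θ ≈ 77.8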